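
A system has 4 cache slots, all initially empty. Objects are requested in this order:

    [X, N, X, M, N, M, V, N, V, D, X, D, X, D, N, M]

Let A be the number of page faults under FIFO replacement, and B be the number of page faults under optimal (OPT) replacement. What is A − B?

Under FIFO: F F . F . . F . . F F . . . F F → 8 faults.
Under OPT: F F . F . . F . . F . . . . . . → 5 faults.
A − B = 8 − 5 = 3.

3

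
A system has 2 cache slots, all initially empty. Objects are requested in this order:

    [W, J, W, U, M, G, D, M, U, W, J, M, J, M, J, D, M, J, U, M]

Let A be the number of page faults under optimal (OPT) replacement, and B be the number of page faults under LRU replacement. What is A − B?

-4

Under OPT: F F . F F F F . F F F . . . . F . F F . → 12 faults.
Under LRU: F F . F F F F F F F F F . . . F F F F F → 16 faults.
A − B = 12 − 16 = -4.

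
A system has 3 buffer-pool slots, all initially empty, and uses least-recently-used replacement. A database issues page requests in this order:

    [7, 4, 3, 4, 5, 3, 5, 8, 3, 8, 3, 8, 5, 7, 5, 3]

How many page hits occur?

9

7: fault, frames {7}
4: fault, frames {7,4}
3: fault, frames {7,4,3}
4: hit
5: fault, evict 7, frames {3,4,5}
3: hit
5: hit
8: fault, evict 4, frames {3,5,8}
3: hit
8: hit
3: hit
8: hit
5: hit
7: fault, evict 3, frames {8,5,7}
5: hit
3: fault, evict 8, frames {7,5,3}
Hits: 9.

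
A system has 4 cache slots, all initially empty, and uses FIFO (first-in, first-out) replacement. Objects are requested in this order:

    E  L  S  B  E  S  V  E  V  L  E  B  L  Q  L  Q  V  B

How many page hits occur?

9

E -> miss, frames (E)
L -> miss, frames (E L)
S -> miss, frames (E L S)
B -> miss, frames (E L S B)
E -> hit
S -> hit
V -> miss, evict E, frames (L S B V)
E -> miss, evict L, frames (S B V E)
V -> hit
L -> miss, evict S, frames (B V E L)
E -> hit
B -> hit
L -> hit
Q -> miss, evict B, frames (V E L Q)
L -> hit
Q -> hit
V -> hit
B -> miss, evict V, frames (E L Q B)
Hits: 9.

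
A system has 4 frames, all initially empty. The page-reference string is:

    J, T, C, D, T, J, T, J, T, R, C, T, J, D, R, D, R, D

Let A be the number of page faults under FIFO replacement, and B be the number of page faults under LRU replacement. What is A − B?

Under FIFO: F F F F . . . . . F . . F . . . . . → 6 faults.
Under LRU: F F F F . . . . . F F . . F F . . . → 8 faults.
A − B = 6 − 8 = -2.

-2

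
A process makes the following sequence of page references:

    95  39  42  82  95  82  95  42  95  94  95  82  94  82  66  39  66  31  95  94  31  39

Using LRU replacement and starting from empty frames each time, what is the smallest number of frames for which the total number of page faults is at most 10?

5

f=1: 22 faults
f=2: 16 faults
f=3: 13 faults
f=4: 11 faults
f=5: 10 faults
f=6: 7 faults
f=7: 7 faults
Smallest f with faults ≤ 10 is 5.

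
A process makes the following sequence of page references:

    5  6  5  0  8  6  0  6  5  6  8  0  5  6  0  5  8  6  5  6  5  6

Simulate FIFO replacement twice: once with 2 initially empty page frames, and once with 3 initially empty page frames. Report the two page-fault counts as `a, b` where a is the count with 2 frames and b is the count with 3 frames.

17, 10

2 frames: F F . F F F F . F F F F F F F F F F F . . . → 17 faults.
3 frames: F F . F F . . . F F . F . . . . F . F F . . → 10 faults.
10 < 17: adding a frame reduced faults, as is typical.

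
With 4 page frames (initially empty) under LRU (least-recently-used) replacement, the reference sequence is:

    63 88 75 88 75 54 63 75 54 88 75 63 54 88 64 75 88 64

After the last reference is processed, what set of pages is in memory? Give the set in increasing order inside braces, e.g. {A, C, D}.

63: fault, frames {63}
88: fault, frames {63,88}
75: fault, frames {63,88,75}
88: hit
75: hit
54: fault, frames {63,88,75,54}
63: hit
75: hit
54: hit
88: hit
75: hit
63: hit
54: hit
88: hit
64: fault, evict 75, frames {63,54,88,64}
75: fault, evict 63, frames {54,88,64,75}
88: hit
64: hit

{54, 64, 75, 88}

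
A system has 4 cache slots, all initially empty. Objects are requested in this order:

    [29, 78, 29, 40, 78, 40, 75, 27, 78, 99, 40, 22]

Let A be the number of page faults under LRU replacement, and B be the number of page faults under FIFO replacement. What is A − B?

Under LRU: F F . F . . F F . F F F → 8 faults.
Under FIFO: F F . F . . F F . F . F → 7 faults.
A − B = 8 − 7 = 1.

1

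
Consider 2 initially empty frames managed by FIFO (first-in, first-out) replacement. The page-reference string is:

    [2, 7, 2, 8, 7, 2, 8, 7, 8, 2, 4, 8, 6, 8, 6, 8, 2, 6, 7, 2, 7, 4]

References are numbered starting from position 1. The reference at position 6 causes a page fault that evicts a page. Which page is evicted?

pos 1: 2: miss, frames {2}
pos 2: 7: miss, frames {2,7}
pos 3: 2: hit
pos 4: 8: miss, evict 2, frames {7,8}
pos 5: 7: hit
pos 6: 2: miss, evict 7, frames {8,2}
At position 6, page 7 is evicted.

7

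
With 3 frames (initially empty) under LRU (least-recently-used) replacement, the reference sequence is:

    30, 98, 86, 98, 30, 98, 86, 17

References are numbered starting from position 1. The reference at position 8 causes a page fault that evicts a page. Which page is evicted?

30

pos 1: 30 → fault, frames (30)
pos 2: 98 → fault, frames (30 98)
pos 3: 86 → fault, frames (30 98 86)
pos 4: 98 → hit
pos 5: 30 → hit
pos 6: 98 → hit
pos 7: 86 → hit
pos 8: 17 → fault, evict 30, frames (98 86 17)
At position 8, page 30 is evicted.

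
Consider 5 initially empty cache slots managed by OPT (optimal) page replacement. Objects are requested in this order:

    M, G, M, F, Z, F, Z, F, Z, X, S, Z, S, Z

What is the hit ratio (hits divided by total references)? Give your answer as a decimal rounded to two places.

M → fault, frames (M)
G → fault, frames (M G)
M → hit
F → fault, frames (M G F)
Z → fault, frames (M G F Z)
F → hit
Z → hit
F → hit
Z → hit
X → fault, frames (M G F Z X)
S → fault, evict X, frames (M G F Z S)
Z → hit
S → hit
Z → hit
Hits: 8 of 14 references → 8/14 = 0.5714.

0.57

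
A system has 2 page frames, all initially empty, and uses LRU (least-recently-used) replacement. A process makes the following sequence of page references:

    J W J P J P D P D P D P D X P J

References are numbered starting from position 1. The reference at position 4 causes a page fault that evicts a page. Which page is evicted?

pos 1: J → fault, frames [J]
pos 2: W → fault, frames [J, W]
pos 3: J → hit
pos 4: P → fault, evict W, frames [J, P]
At position 4, page W is evicted.

W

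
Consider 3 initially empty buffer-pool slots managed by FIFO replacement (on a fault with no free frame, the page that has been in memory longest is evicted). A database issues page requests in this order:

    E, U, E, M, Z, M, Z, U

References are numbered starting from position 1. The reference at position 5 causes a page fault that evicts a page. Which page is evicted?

pos 1: E -> miss, frames {E}
pos 2: U -> miss, frames {E,U}
pos 3: E -> hit
pos 4: M -> miss, frames {E,U,M}
pos 5: Z -> miss, evict E, frames {U,M,Z}
At position 5, page E is evicted.

E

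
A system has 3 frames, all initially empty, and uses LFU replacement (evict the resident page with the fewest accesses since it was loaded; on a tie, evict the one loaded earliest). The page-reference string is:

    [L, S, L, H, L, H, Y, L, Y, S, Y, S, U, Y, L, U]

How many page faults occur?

L: miss, frames {L}
S: miss, frames {L,S}
L: hit
H: miss, frames {L,S,H}
L: hit
H: hit
Y: miss, evict S, frames {L,H,Y}
L: hit
Y: hit
S: miss, evict H, frames {L,Y,S}
Y: hit
S: hit
U: miss, evict S, frames {L,Y,U}
Y: hit
L: hit
U: hit
Page faults: 6.

6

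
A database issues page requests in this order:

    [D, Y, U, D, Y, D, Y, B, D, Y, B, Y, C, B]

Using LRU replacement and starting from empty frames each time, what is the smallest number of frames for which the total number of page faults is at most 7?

f=1: 14 faults
f=2: 11 faults
f=3: 5 faults
f=4: 5 faults
f=5: 5 faults
Smallest f with faults ≤ 7 is 3.

3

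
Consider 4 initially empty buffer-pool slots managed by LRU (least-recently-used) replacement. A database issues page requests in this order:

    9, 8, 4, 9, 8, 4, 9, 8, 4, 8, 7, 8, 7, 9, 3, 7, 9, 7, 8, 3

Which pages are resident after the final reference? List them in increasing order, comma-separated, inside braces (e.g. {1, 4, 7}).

9: fault, frames (9)
8: fault, frames (9 8)
4: fault, frames (9 8 4)
9: hit
8: hit
4: hit
9: hit
8: hit
4: hit
8: hit
7: fault, frames (9 4 8 7)
8: hit
7: hit
9: hit
3: fault, evict 4, frames (8 7 9 3)
7: hit
9: hit
7: hit
8: hit
3: hit

{3, 7, 8, 9}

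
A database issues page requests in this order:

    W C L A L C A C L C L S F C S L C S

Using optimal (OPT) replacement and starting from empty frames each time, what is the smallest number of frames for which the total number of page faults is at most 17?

2

f=1: 18 faults
f=2: 11 faults
f=3: 7 faults
f=4: 6 faults
f=5: 6 faults
f=6: 6 faults
Smallest f with faults ≤ 17 is 2.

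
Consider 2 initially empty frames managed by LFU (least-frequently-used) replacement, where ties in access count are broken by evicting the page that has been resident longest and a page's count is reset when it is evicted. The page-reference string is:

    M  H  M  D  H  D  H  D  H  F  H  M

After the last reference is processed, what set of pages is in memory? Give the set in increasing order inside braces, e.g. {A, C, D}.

M -> fault, frames [M]
H -> fault, frames [M, H]
M -> hit
D -> fault, evict H, frames [M, D]
H -> fault, evict D, frames [M, H]
D -> fault, evict H, frames [M, D]
H -> fault, evict D, frames [M, H]
D -> fault, evict H, frames [M, D]
H -> fault, evict D, frames [M, H]
F -> fault, evict H, frames [M, F]
H -> fault, evict F, frames [M, H]
M -> hit

{H, M}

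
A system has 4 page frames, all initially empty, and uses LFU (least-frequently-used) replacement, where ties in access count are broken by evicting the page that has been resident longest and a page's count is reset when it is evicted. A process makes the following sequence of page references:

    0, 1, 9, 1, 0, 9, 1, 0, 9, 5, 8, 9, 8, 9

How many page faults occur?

0 -> miss, frames [0]
1 -> miss, frames [0, 1]
9 -> miss, frames [0, 1, 9]
1 -> hit
0 -> hit
9 -> hit
1 -> hit
0 -> hit
9 -> hit
5 -> miss, frames [0, 1, 9, 5]
8 -> miss, evict 5, frames [0, 1, 9, 8]
9 -> hit
8 -> hit
9 -> hit
Page faults: 5.

5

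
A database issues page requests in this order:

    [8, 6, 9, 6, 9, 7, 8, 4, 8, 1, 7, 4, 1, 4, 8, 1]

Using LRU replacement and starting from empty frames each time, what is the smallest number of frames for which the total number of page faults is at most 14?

2

f=1: 16 faults
f=2: 12 faults
f=3: 10 faults
f=4: 6 faults
f=5: 6 faults
f=6: 6 faults
Smallest f with faults ≤ 14 is 2.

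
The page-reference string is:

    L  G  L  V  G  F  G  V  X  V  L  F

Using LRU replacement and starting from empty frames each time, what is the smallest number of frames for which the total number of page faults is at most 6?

f=1: 12 faults
f=2: 9 faults
f=3: 7 faults
f=4: 7 faults
f=5: 5 faults
Smallest f with faults ≤ 6 is 5.

5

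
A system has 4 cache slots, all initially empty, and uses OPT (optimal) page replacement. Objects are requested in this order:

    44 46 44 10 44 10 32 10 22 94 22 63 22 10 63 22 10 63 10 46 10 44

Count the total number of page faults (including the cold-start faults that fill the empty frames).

44 → miss, frames [44]
46 → miss, frames [44, 46]
44 → hit
10 → miss, frames [44, 46, 10]
44 → hit
10 → hit
32 → miss, frames [44, 46, 10, 32]
10 → hit
22 → miss, evict 32, frames [44, 46, 10, 22]
94 → miss, evict 44, frames [46, 10, 22, 94]
22 → hit
63 → miss, evict 94, frames [46, 10, 22, 63]
22 → hit
10 → hit
63 → hit
22 → hit
10 → hit
63 → hit
10 → hit
46 → hit
10 → hit
44 → miss, evict 63, frames [46, 10, 22, 44]
Page faults: 8.

8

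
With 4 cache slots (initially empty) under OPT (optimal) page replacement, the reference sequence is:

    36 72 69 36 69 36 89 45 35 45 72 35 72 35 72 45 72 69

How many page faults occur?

36: fault, frames (36)
72: fault, frames (36 72)
69: fault, frames (36 72 69)
36: hit
69: hit
36: hit
89: fault, frames (36 72 69 89)
45: fault, evict 89, frames (36 72 69 45)
35: fault, evict 36, frames (72 69 45 35)
45: hit
72: hit
35: hit
72: hit
35: hit
72: hit
45: hit
72: hit
69: hit
Page faults: 6.

6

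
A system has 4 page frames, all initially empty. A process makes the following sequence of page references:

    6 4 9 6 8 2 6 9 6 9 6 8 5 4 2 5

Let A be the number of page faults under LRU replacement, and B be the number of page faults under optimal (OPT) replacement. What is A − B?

Under LRU: F F F . F F . . . . . . F F F . → 8 faults.
Under OPT: F F F . F F . . . . . . F F . . → 7 faults.
A − B = 8 − 7 = 1.

1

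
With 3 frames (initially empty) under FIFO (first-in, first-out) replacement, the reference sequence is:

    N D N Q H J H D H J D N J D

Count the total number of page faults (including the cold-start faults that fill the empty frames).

N → fault, frames {N}
D → fault, frames {N,D}
N → hit
Q → fault, frames {N,D,Q}
H → fault, evict N, frames {D,Q,H}
J → fault, evict D, frames {Q,H,J}
H → hit
D → fault, evict Q, frames {H,J,D}
H → hit
J → hit
D → hit
N → fault, evict H, frames {J,D,N}
J → hit
D → hit
Page faults: 7.

7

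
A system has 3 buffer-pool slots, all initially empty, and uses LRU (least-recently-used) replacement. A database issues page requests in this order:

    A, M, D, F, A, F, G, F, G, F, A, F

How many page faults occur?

A: fault, frames {A}
M: fault, frames {A,M}
D: fault, frames {A,M,D}
F: fault, evict A, frames {M,D,F}
A: fault, evict M, frames {D,F,A}
F: hit
G: fault, evict D, frames {A,F,G}
F: hit
G: hit
F: hit
A: hit
F: hit
Page faults: 6.

6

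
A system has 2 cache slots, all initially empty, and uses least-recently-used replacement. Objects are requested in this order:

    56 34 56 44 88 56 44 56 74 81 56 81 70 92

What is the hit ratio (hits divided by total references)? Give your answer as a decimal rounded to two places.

56 → miss, frames {56}
34 → miss, frames {56,34}
56 → hit
44 → miss, evict 34, frames {56,44}
88 → miss, evict 56, frames {44,88}
56 → miss, evict 44, frames {88,56}
44 → miss, evict 88, frames {56,44}
56 → hit
74 → miss, evict 44, frames {56,74}
81 → miss, evict 56, frames {74,81}
56 → miss, evict 74, frames {81,56}
81 → hit
70 → miss, evict 56, frames {81,70}
92 → miss, evict 81, frames {70,92}
Hits: 3 of 14 references → 3/14 = 0.2143.

0.21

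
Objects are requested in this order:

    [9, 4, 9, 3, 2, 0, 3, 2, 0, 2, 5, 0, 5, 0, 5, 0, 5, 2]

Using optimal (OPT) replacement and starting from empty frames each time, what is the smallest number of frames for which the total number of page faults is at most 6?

3

f=1: 18 faults
f=2: 8 faults
f=3: 6 faults
f=4: 6 faults
f=5: 6 faults
f=6: 6 faults
Smallest f with faults ≤ 6 is 3.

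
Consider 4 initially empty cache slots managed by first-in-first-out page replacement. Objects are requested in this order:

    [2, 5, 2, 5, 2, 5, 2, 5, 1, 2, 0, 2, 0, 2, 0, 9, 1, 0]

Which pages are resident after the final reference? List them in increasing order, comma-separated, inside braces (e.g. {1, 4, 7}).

{0, 1, 5, 9}

2 -> miss, frames (2)
5 -> miss, frames (2 5)
2 -> hit
5 -> hit
2 -> hit
5 -> hit
2 -> hit
5 -> hit
1 -> miss, frames (2 5 1)
2 -> hit
0 -> miss, frames (2 5 1 0)
2 -> hit
0 -> hit
2 -> hit
0 -> hit
9 -> miss, evict 2, frames (5 1 0 9)
1 -> hit
0 -> hit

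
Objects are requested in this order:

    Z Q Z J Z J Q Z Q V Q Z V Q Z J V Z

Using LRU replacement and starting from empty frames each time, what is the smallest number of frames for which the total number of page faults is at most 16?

2

f=1: 18 faults
f=2: 13 faults
f=3: 6 faults
f=4: 4 faults
Smallest f with faults ≤ 16 is 2.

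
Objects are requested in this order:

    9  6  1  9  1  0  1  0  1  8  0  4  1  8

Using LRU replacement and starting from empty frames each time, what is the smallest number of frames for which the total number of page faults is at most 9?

f=1: 14 faults
f=2: 10 faults
f=3: 8 faults
f=4: 6 faults
f=5: 6 faults
f=6: 6 faults
Smallest f with faults ≤ 9 is 3.

3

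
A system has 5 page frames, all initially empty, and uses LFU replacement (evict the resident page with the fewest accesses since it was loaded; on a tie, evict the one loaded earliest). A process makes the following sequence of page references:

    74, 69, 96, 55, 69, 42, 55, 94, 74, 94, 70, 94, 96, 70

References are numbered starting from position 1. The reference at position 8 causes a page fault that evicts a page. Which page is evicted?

74

pos 1: 74 → fault, frames [74]
pos 2: 69 → fault, frames [74, 69]
pos 3: 96 → fault, frames [74, 69, 96]
pos 4: 55 → fault, frames [74, 69, 96, 55]
pos 5: 69 → hit
pos 6: 42 → fault, frames [74, 69, 96, 55, 42]
pos 7: 55 → hit
pos 8: 94 → fault, evict 74, frames [69, 96, 55, 42, 94]
At position 8, page 74 is evicted.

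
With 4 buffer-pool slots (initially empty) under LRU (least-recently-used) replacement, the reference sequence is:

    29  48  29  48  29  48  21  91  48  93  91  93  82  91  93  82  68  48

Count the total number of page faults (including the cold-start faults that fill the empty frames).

29: fault, frames [29]
48: fault, frames [29, 48]
29: hit
48: hit
29: hit
48: hit
21: fault, frames [29, 48, 21]
91: fault, frames [29, 48, 21, 91]
48: hit
93: fault, evict 29, frames [21, 91, 48, 93]
91: hit
93: hit
82: fault, evict 21, frames [48, 91, 93, 82]
91: hit
93: hit
82: hit
68: fault, evict 48, frames [91, 93, 82, 68]
48: fault, evict 91, frames [93, 82, 68, 48]
Page faults: 8.

8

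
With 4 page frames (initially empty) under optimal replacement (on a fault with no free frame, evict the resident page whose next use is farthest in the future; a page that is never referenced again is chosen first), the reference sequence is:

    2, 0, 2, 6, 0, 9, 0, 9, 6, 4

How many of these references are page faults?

2 → miss, frames [2]
0 → miss, frames [2, 0]
2 → hit
6 → miss, frames [2, 0, 6]
0 → hit
9 → miss, frames [2, 0, 6, 9]
0 → hit
9 → hit
6 → hit
4 → miss, evict 9, frames [2, 0, 6, 4]
Page faults: 5.

5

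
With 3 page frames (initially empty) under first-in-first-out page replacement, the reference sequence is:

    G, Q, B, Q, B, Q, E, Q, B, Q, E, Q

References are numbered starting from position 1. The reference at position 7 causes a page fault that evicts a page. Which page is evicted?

G

pos 1: G -> miss, frames {G}
pos 2: Q -> miss, frames {G,Q}
pos 3: B -> miss, frames {G,Q,B}
pos 4: Q -> hit
pos 5: B -> hit
pos 6: Q -> hit
pos 7: E -> miss, evict G, frames {Q,B,E}
At position 7, page G is evicted.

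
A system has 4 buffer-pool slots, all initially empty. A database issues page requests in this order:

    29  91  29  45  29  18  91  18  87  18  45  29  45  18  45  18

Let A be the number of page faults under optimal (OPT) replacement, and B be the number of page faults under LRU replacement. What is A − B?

Under OPT: F F . F . F . . F . . . . . . . → 5 faults.
Under LRU: F F . F . F . . F . F F . . . . → 7 faults.
A − B = 5 − 7 = -2.

-2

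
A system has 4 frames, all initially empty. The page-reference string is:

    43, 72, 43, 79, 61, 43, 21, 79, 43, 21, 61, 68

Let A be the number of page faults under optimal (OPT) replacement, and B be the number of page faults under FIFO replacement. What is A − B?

-1

Under OPT: F F . F F . F . . . . F → 6 faults.
Under FIFO: F F . F F . F . F . . F → 7 faults.
A − B = 6 − 7 = -1.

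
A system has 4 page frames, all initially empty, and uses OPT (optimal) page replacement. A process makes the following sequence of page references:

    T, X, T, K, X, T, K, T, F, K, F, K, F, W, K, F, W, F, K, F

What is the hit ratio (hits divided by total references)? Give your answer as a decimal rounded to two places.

0.75

T -> fault, frames {T}
X -> fault, frames {T,X}
T -> hit
K -> fault, frames {T,X,K}
X -> hit
T -> hit
K -> hit
T -> hit
F -> fault, frames {T,X,K,F}
K -> hit
F -> hit
K -> hit
F -> hit
W -> fault, evict X, frames {T,K,F,W}
K -> hit
F -> hit
W -> hit
F -> hit
K -> hit
F -> hit
Hits: 15 of 20 references → 15/20 = 0.7500.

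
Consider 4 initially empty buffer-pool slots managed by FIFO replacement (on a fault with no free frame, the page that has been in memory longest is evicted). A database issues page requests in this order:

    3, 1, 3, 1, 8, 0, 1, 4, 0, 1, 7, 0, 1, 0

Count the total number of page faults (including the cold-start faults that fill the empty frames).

7

3 -> fault, frames {3}
1 -> fault, frames {3,1}
3 -> hit
1 -> hit
8 -> fault, frames {3,1,8}
0 -> fault, frames {3,1,8,0}
1 -> hit
4 -> fault, evict 3, frames {1,8,0,4}
0 -> hit
1 -> hit
7 -> fault, evict 1, frames {8,0,4,7}
0 -> hit
1 -> fault, evict 8, frames {0,4,7,1}
0 -> hit
Page faults: 7.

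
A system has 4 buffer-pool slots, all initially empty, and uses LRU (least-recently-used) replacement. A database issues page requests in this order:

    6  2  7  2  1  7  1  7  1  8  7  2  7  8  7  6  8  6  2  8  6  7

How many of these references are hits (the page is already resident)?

6 -> fault, frames (6)
2 -> fault, frames (6 2)
7 -> fault, frames (6 2 7)
2 -> hit
1 -> fault, frames (6 7 2 1)
7 -> hit
1 -> hit
7 -> hit
1 -> hit
8 -> fault, evict 6, frames (2 7 1 8)
7 -> hit
2 -> hit
7 -> hit
8 -> hit
7 -> hit
6 -> fault, evict 1, frames (2 8 7 6)
8 -> hit
6 -> hit
2 -> hit
8 -> hit
6 -> hit
7 -> hit
Hits: 16.

16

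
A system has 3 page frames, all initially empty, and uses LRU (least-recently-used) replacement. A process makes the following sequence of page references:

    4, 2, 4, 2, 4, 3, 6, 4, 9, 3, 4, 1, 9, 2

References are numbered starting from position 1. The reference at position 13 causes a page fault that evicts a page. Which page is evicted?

3

pos 1: 4 -> miss, frames {4}
pos 2: 2 -> miss, frames {4,2}
pos 3: 4 -> hit
pos 4: 2 -> hit
pos 5: 4 -> hit
pos 6: 3 -> miss, frames {2,4,3}
pos 7: 6 -> miss, evict 2, frames {4,3,6}
pos 8: 4 -> hit
pos 9: 9 -> miss, evict 3, frames {6,4,9}
pos 10: 3 -> miss, evict 6, frames {4,9,3}
pos 11: 4 -> hit
pos 12: 1 -> miss, evict 9, frames {3,4,1}
pos 13: 9 -> miss, evict 3, frames {4,1,9}
At position 13, page 3 is evicted.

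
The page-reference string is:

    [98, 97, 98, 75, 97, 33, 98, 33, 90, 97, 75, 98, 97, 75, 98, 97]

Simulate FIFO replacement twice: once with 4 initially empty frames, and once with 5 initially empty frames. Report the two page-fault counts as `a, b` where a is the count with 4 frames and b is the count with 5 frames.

8, 5

4 frames: F F . F . F . . F . . F F F . . → 8 faults.
5 frames: F F . F . F . . F . . . . . . . → 5 faults.
5 < 8: adding a frame reduced faults, as is typical.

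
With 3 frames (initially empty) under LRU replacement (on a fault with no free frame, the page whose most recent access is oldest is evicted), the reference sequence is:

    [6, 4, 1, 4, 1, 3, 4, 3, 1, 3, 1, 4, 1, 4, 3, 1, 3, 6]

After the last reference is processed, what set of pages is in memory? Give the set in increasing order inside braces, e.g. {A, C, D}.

{1, 3, 6}

6 -> miss, frames (6)
4 -> miss, frames (6 4)
1 -> miss, frames (6 4 1)
4 -> hit
1 -> hit
3 -> miss, evict 6, frames (4 1 3)
4 -> hit
3 -> hit
1 -> hit
3 -> hit
1 -> hit
4 -> hit
1 -> hit
4 -> hit
3 -> hit
1 -> hit
3 -> hit
6 -> miss, evict 4, frames (1 3 6)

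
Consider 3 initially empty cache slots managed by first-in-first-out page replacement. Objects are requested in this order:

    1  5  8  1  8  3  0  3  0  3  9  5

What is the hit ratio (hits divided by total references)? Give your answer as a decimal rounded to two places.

1: fault, frames [1]
5: fault, frames [1, 5]
8: fault, frames [1, 5, 8]
1: hit
8: hit
3: fault, evict 1, frames [5, 8, 3]
0: fault, evict 5, frames [8, 3, 0]
3: hit
0: hit
3: hit
9: fault, evict 8, frames [3, 0, 9]
5: fault, evict 3, frames [0, 9, 5]
Hits: 5 of 12 references → 5/12 = 0.4167.

0.42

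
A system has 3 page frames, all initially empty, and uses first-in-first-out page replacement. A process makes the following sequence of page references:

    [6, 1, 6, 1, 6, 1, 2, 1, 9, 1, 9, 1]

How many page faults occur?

4

6: fault, frames {6}
1: fault, frames {6,1}
6: hit
1: hit
6: hit
1: hit
2: fault, frames {6,1,2}
1: hit
9: fault, evict 6, frames {1,2,9}
1: hit
9: hit
1: hit
Page faults: 4.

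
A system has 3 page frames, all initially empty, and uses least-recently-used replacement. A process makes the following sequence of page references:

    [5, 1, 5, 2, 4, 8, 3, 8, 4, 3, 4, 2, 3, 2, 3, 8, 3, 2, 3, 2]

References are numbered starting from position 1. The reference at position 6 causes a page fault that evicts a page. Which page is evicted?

pos 1: 5 → fault, frames [5]
pos 2: 1 → fault, frames [5, 1]
pos 3: 5 → hit
pos 4: 2 → fault, frames [1, 5, 2]
pos 5: 4 → fault, evict 1, frames [5, 2, 4]
pos 6: 8 → fault, evict 5, frames [2, 4, 8]
At position 6, page 5 is evicted.

5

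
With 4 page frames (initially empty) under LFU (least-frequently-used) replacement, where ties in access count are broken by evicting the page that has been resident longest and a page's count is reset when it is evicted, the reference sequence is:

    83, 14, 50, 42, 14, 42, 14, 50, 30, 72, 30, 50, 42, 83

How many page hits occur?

6

83 -> miss, frames (83)
14 -> miss, frames (83 14)
50 -> miss, frames (83 14 50)
42 -> miss, frames (83 14 50 42)
14 -> hit
42 -> hit
14 -> hit
50 -> hit
30 -> miss, evict 83, frames (14 50 42 30)
72 -> miss, evict 30, frames (14 50 42 72)
30 -> miss, evict 72, frames (14 50 42 30)
50 -> hit
42 -> hit
83 -> miss, evict 30, frames (14 50 42 83)
Hits: 6.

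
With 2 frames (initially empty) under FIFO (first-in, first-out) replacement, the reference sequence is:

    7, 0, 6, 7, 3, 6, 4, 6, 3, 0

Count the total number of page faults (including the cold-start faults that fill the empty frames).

7 -> miss, frames {7}
0 -> miss, frames {7,0}
6 -> miss, evict 7, frames {0,6}
7 -> miss, evict 0, frames {6,7}
3 -> miss, evict 6, frames {7,3}
6 -> miss, evict 7, frames {3,6}
4 -> miss, evict 3, frames {6,4}
6 -> hit
3 -> miss, evict 6, frames {4,3}
0 -> miss, evict 4, frames {3,0}
Page faults: 9.

9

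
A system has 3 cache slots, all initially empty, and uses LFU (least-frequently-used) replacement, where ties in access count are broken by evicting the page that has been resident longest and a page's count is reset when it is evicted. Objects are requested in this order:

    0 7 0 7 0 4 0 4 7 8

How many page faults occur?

0 -> miss, frames {0}
7 -> miss, frames {0,7}
0 -> hit
7 -> hit
0 -> hit
4 -> miss, frames {0,7,4}
0 -> hit
4 -> hit
7 -> hit
8 -> miss, evict 4, frames {0,7,8}
Page faults: 4.

4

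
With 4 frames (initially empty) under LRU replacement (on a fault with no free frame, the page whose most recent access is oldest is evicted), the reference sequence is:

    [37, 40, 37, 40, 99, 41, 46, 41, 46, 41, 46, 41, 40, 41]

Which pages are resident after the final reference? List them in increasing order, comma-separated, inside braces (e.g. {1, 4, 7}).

{40, 41, 46, 99}

37 -> miss, frames {37}
40 -> miss, frames {37,40}
37 -> hit
40 -> hit
99 -> miss, frames {37,40,99}
41 -> miss, frames {37,40,99,41}
46 -> miss, evict 37, frames {40,99,41,46}
41 -> hit
46 -> hit
41 -> hit
46 -> hit
41 -> hit
40 -> hit
41 -> hit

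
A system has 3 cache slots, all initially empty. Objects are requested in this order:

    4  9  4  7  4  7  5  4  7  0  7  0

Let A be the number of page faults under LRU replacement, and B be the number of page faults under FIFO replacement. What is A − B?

Under LRU: F F . F . . F . . F . . → 5 faults.
Under FIFO: F F . F . . F F . F F . → 7 faults.
A − B = 5 − 7 = -2.

-2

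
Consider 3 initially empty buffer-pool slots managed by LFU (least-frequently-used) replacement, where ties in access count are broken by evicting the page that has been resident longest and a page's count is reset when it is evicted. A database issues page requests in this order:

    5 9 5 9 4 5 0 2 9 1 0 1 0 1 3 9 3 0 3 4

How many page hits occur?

6

5: miss, frames {5}
9: miss, frames {5,9}
5: hit
9: hit
4: miss, frames {5,9,4}
5: hit
0: miss, evict 4, frames {5,9,0}
2: miss, evict 0, frames {5,9,2}
9: hit
1: miss, evict 2, frames {5,9,1}
0: miss, evict 1, frames {5,9,0}
1: miss, evict 0, frames {5,9,1}
0: miss, evict 1, frames {5,9,0}
1: miss, evict 0, frames {5,9,1}
3: miss, evict 1, frames {5,9,3}
9: hit
3: hit
0: miss, evict 3, frames {5,9,0}
3: miss, evict 0, frames {5,9,3}
4: miss, evict 3, frames {5,9,4}
Hits: 6.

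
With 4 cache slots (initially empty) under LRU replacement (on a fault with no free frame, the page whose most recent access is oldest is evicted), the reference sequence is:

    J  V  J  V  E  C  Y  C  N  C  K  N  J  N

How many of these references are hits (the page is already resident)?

6

J → miss, frames (J)
V → miss, frames (J V)
J → hit
V → hit
E → miss, frames (J V E)
C → miss, frames (J V E C)
Y → miss, evict J, frames (V E C Y)
C → hit
N → miss, evict V, frames (E Y C N)
C → hit
K → miss, evict E, frames (Y N C K)
N → hit
J → miss, evict Y, frames (C K N J)
N → hit
Hits: 6.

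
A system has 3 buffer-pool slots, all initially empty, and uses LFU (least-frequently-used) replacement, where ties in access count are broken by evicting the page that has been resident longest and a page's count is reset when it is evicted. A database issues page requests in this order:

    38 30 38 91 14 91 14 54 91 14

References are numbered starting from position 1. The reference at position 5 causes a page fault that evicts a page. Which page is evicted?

30

pos 1: 38: fault, frames {38}
pos 2: 30: fault, frames {38,30}
pos 3: 38: hit
pos 4: 91: fault, frames {38,30,91}
pos 5: 14: fault, evict 30, frames {38,91,14}
At position 5, page 30 is evicted.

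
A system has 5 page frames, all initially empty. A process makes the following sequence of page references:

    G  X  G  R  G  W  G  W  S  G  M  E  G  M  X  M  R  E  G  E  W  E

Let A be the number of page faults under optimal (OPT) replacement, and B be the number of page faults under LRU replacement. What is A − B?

-2

Under OPT: F F . F . F . . F . F F . . . . . . . . F . → 8 faults.
Under LRU: F F . F . F . . F . F F . . F . F . . . F . → 10 faults.
A − B = 8 − 10 = -2.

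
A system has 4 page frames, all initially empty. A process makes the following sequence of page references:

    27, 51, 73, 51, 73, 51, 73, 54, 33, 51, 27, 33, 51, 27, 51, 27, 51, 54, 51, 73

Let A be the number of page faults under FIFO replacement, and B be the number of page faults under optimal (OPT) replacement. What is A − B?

Under FIFO: F F F . . . . F F . F . F . . . . . . F → 8 faults.
Under OPT: F F F . . . . F F . . . . . . . . . . F → 6 faults.
A − B = 8 − 6 = 2.

2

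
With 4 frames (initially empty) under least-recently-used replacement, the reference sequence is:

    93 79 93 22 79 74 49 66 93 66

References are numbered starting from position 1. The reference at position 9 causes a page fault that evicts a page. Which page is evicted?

pos 1: 93 → miss, frames {93}
pos 2: 79 → miss, frames {93,79}
pos 3: 93 → hit
pos 4: 22 → miss, frames {79,93,22}
pos 5: 79 → hit
pos 6: 74 → miss, frames {93,22,79,74}
pos 7: 49 → miss, evict 93, frames {22,79,74,49}
pos 8: 66 → miss, evict 22, frames {79,74,49,66}
pos 9: 93 → miss, evict 79, frames {74,49,66,93}
At position 9, page 79 is evicted.

79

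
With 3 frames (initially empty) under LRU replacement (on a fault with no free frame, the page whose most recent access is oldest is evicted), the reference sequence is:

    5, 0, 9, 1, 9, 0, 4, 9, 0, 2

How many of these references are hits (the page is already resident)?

4

5 → miss, frames (5)
0 → miss, frames (5 0)
9 → miss, frames (5 0 9)
1 → miss, evict 5, frames (0 9 1)
9 → hit
0 → hit
4 → miss, evict 1, frames (9 0 4)
9 → hit
0 → hit
2 → miss, evict 4, frames (9 0 2)
Hits: 4.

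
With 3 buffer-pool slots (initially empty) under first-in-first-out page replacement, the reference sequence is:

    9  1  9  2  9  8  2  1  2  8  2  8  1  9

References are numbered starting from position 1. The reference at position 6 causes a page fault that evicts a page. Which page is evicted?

9

pos 1: 9 -> miss, frames [9]
pos 2: 1 -> miss, frames [9, 1]
pos 3: 9 -> hit
pos 4: 2 -> miss, frames [9, 1, 2]
pos 5: 9 -> hit
pos 6: 8 -> miss, evict 9, frames [1, 2, 8]
At position 6, page 9 is evicted.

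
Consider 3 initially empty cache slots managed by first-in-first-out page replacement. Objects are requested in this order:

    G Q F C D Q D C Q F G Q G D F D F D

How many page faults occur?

9

G → miss, frames [G]
Q → miss, frames [G, Q]
F → miss, frames [G, Q, F]
C → miss, evict G, frames [Q, F, C]
D → miss, evict Q, frames [F, C, D]
Q → miss, evict F, frames [C, D, Q]
D → hit
C → hit
Q → hit
F → miss, evict C, frames [D, Q, F]
G → miss, evict D, frames [Q, F, G]
Q → hit
G → hit
D → miss, evict Q, frames [F, G, D]
F → hit
D → hit
F → hit
D → hit
Page faults: 9.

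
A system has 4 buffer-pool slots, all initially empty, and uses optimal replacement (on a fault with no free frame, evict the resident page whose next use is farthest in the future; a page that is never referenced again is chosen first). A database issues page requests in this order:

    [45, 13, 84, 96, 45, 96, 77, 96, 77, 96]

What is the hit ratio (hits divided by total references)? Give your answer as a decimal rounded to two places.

0.50

45: fault, frames {45}
13: fault, frames {45,13}
84: fault, frames {45,13,84}
96: fault, frames {45,13,84,96}
45: hit
96: hit
77: fault, evict 84, frames {45,13,96,77}
96: hit
77: hit
96: hit
Hits: 5 of 10 references → 5/10 = 0.5000.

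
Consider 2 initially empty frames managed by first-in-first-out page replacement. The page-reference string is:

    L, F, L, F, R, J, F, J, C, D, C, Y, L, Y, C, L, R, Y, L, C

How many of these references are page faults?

14

L → miss, frames {L}
F → miss, frames {L,F}
L → hit
F → hit
R → miss, evict L, frames {F,R}
J → miss, evict F, frames {R,J}
F → miss, evict R, frames {J,F}
J → hit
C → miss, evict J, frames {F,C}
D → miss, evict F, frames {C,D}
C → hit
Y → miss, evict C, frames {D,Y}
L → miss, evict D, frames {Y,L}
Y → hit
C → miss, evict Y, frames {L,C}
L → hit
R → miss, evict L, frames {C,R}
Y → miss, evict C, frames {R,Y}
L → miss, evict R, frames {Y,L}
C → miss, evict Y, frames {L,C}
Page faults: 14.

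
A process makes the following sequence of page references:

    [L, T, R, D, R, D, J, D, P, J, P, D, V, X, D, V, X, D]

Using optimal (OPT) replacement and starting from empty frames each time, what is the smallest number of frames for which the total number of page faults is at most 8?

3

f=1: 18 faults
f=2: 11 faults
f=3: 8 faults
f=4: 8 faults
f=5: 8 faults
f=6: 8 faults
f=7: 8 faults
f=8: 8 faults
Smallest f with faults ≤ 8 is 3.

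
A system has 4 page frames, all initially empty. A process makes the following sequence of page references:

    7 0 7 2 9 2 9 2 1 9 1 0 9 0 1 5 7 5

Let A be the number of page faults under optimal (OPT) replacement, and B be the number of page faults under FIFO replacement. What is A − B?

Under OPT: F F . F F . . . F . . . . . . F . . → 6 faults.
Under FIFO: F F . F F . . . F . . . . . . F F . → 7 faults.
A − B = 6 − 7 = -1.

-1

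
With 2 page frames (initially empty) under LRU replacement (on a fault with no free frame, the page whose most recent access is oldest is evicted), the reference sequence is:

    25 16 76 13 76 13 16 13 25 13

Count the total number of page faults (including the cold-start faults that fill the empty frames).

6

25: miss, frames {25}
16: miss, frames {25,16}
76: miss, evict 25, frames {16,76}
13: miss, evict 16, frames {76,13}
76: hit
13: hit
16: miss, evict 76, frames {13,16}
13: hit
25: miss, evict 16, frames {13,25}
13: hit
Page faults: 6.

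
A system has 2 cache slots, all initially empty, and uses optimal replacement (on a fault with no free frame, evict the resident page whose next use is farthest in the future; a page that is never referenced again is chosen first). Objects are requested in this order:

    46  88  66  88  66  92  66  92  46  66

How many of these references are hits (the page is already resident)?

5

46 -> miss, frames [46]
88 -> miss, frames [46, 88]
66 -> miss, evict 46, frames [88, 66]
88 -> hit
66 -> hit
92 -> miss, evict 88, frames [66, 92]
66 -> hit
92 -> hit
46 -> miss, evict 92, frames [66, 46]
66 -> hit
Hits: 5.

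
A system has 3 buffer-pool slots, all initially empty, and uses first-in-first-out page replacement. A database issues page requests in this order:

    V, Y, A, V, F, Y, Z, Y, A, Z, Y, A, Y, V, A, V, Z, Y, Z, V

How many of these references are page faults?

V -> miss, frames {V}
Y -> miss, frames {V,Y}
A -> miss, frames {V,Y,A}
V -> hit
F -> miss, evict V, frames {Y,A,F}
Y -> hit
Z -> miss, evict Y, frames {A,F,Z}
Y -> miss, evict A, frames {F,Z,Y}
A -> miss, evict F, frames {Z,Y,A}
Z -> hit
Y -> hit
A -> hit
Y -> hit
V -> miss, evict Z, frames {Y,A,V}
A -> hit
V -> hit
Z -> miss, evict Y, frames {A,V,Z}
Y -> miss, evict A, frames {V,Z,Y}
Z -> hit
V -> hit
Page faults: 10.

10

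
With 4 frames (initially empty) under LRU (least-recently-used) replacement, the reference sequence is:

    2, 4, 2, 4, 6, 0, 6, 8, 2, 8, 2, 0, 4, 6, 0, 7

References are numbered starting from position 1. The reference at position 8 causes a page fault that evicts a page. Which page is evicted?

2

pos 1: 2 -> miss, frames {2}
pos 2: 4 -> miss, frames {2,4}
pos 3: 2 -> hit
pos 4: 4 -> hit
pos 5: 6 -> miss, frames {2,4,6}
pos 6: 0 -> miss, frames {2,4,6,0}
pos 7: 6 -> hit
pos 8: 8 -> miss, evict 2, frames {4,0,6,8}
At position 8, page 2 is evicted.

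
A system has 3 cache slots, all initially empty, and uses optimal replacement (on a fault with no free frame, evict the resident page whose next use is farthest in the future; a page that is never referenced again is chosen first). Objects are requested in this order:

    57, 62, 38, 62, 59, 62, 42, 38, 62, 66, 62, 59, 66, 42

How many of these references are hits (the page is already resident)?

57 → miss, frames {57}
62 → miss, frames {57,62}
38 → miss, frames {57,62,38}
62 → hit
59 → miss, evict 57, frames {62,38,59}
62 → hit
42 → miss, evict 59, frames {62,38,42}
38 → hit
62 → hit
66 → miss, evict 38, frames {62,42,66}
62 → hit
59 → miss, evict 62, frames {42,66,59}
66 → hit
42 → hit
Hits: 7.

7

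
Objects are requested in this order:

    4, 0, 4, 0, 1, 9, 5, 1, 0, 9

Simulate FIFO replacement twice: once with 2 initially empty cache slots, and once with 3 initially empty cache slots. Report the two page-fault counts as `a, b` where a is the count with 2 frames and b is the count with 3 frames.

8, 6

2 frames: F F . . F F F F F F → 8 faults.
3 frames: F F . . F F F . F . → 6 faults.
6 < 8: adding a frame reduced faults, as is typical.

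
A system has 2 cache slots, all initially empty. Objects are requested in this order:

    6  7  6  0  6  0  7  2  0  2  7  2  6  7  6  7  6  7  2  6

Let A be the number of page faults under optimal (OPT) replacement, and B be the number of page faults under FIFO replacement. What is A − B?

-5

Under OPT: F F . F . . F F . . F . F . . . . . F . → 8 faults.
Under FIFO: F F . F F . F F F . F F F F . . . . F F → 13 faults.
A − B = 8 − 13 = -5.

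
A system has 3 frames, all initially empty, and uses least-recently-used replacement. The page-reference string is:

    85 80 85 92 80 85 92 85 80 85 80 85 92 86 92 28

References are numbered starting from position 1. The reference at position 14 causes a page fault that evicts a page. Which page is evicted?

80

pos 1: 85 -> miss, frames (85)
pos 2: 80 -> miss, frames (85 80)
pos 3: 85 -> hit
pos 4: 92 -> miss, frames (80 85 92)
pos 5: 80 -> hit
pos 6: 85 -> hit
pos 7: 92 -> hit
pos 8: 85 -> hit
pos 9: 80 -> hit
pos 10: 85 -> hit
pos 11: 80 -> hit
pos 12: 85 -> hit
pos 13: 92 -> hit
pos 14: 86 -> miss, evict 80, frames (85 92 86)
At position 14, page 80 is evicted.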